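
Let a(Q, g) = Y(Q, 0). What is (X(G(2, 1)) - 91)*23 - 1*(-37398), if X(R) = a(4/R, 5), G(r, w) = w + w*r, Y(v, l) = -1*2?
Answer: 35259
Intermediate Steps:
Y(v, l) = -2
a(Q, g) = -2
G(r, w) = w + r*w
X(R) = -2
(X(G(2, 1)) - 91)*23 - 1*(-37398) = (-2 - 91)*23 - 1*(-37398) = -93*23 + 37398 = -2139 + 37398 = 35259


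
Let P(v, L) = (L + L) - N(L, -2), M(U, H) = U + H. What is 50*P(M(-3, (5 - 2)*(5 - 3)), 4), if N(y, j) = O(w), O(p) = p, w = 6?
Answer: 100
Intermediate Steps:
N(y, j) = 6
M(U, H) = H + U
P(v, L) = -6 + 2*L (P(v, L) = (L + L) - 1*6 = 2*L - 6 = -6 + 2*L)
50*P(M(-3, (5 - 2)*(5 - 3)), 4) = 50*(-6 + 2*4) = 50*(-6 + 8) = 50*2 = 100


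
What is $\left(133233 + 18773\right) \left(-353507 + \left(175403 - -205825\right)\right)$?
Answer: $4213758326$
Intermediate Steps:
$\left(133233 + 18773\right) \left(-353507 + \left(175403 - -205825\right)\right) = 152006 \left(-353507 + \left(175403 + 205825\right)\right) = 152006 \left(-353507 + 381228\right) = 152006 \cdot 27721 = 4213758326$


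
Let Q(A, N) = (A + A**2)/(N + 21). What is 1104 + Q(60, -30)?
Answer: 2092/3 ≈ 697.33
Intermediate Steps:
Q(A, N) = (A + A**2)/(21 + N)
1104 + Q(60, -30) = 1104 + 60*(1 + 60)/(21 - 30) = 1104 + 60*61/(-9) = 1104 + 60*(-1/9)*61 = 1104 - 1220/3 = 2092/3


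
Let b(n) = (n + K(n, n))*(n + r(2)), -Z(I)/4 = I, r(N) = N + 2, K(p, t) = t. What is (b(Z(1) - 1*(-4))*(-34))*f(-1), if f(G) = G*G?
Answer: 0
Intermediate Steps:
r(N) = 2 + N
f(G) = G²
Z(I) = -4*I
b(n) = 2*n*(4 + n) (b(n) = (n + n)*(n + (2 + 2)) = (2*n)*(n + 4) = (2*n)*(4 + n) = 2*n*(4 + n))
(b(Z(1) - 1*(-4))*(-34))*f(-1) = ((2*(-4*1 - 1*(-4))*(4 + (-4*1 - 1*(-4))))*(-34))*(-1)² = ((2*(-4 + 4)*(4 + (-4 + 4)))*(-34))*1 = ((2*0*(4 + 0))*(-34))*1 = ((2*0*4)*(-34))*1 = (0*(-34))*1 = 0*1 = 0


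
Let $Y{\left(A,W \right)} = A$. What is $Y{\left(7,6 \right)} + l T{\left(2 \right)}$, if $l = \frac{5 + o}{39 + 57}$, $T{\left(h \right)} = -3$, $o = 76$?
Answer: $\frac{143}{32} \approx 4.4688$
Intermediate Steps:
$l = \frac{27}{32}$ ($l = \frac{5 + 76}{39 + 57} = \frac{81}{96} = 81 \cdot \frac{1}{96} = \frac{27}{32} \approx 0.84375$)
$Y{\left(7,6 \right)} + l T{\left(2 \right)} = 7 + \frac{27}{32} \left(-3\right) = 7 - \frac{81}{32} = \frac{143}{32}$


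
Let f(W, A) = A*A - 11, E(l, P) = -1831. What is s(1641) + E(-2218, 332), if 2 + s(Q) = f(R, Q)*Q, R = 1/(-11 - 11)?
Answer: 4418997837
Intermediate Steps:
R = -1/22 (R = 1/(-22) = -1/22 ≈ -0.045455)
f(W, A) = -11 + A**2 (f(W, A) = A**2 - 11 = -11 + A**2)
s(Q) = -2 + Q*(-11 + Q**2) (s(Q) = -2 + (-11 + Q**2)*Q = -2 + Q*(-11 + Q**2))
s(1641) + E(-2218, 332) = (-2 + 1641*(-11 + 1641**2)) - 1831 = (-2 + 1641*(-11 + 2692881)) - 1831 = (-2 + 1641*2692870) - 1831 = (-2 + 4418999670) - 1831 = 4418999668 - 1831 = 4418997837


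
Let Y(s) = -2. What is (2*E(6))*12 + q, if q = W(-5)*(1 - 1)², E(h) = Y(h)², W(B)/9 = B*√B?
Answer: 96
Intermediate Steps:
W(B) = 9*B^(3/2) (W(B) = 9*(B*√B) = 9*B^(3/2))
E(h) = 4 (E(h) = (-2)² = 4)
q = 0 (q = (9*(-5)^(3/2))*(1 - 1)² = (9*(-5*I*√5))*0² = -45*I*√5*0 = 0)
(2*E(6))*12 + q = (2*4)*12 + 0 = 8*12 + 0 = 96 + 0 = 96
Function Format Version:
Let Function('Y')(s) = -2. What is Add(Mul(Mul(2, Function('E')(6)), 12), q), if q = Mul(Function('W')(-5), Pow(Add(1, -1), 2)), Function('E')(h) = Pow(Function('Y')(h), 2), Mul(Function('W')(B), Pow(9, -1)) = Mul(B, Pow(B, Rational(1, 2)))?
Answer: 96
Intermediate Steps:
Function('W')(B) = Mul(9, Pow(B, Rational(3, 2))) (Function('W')(B) = Mul(9, Mul(B, Pow(B, Rational(1, 2)))) = Mul(9, Pow(B, Rational(3, 2))))
Function('E')(h) = 4 (Function('E')(h) = Pow(-2, 2) = 4)
q = 0 (q = Mul(Mul(9, Pow(-5, Rational(3, 2))), Pow(Add(1, -1), 2)) = Mul(Mul(9, Mul(-5, I, Pow(5, Rational(1, 2)))), Pow(0, 2)) = Mul(Mul(-45, I, Pow(5, Rational(1, 2))), 0) = 0)
Add(Mul(Mul(2, Function('E')(6)), 12), q) = Add(Mul(Mul(2, 4), 12), 0) = Add(Mul(8, 12), 0) = Add(96, 0) = 96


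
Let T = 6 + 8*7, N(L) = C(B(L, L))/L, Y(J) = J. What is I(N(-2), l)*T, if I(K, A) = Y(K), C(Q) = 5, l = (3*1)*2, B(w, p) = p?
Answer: -155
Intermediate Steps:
l = 6 (l = 3*2 = 6)
N(L) = 5/L
I(K, A) = K
T = 62 (T = 6 + 56 = 62)
I(N(-2), l)*T = (5/(-2))*62 = (5*(-½))*62 = -5/2*62 = -155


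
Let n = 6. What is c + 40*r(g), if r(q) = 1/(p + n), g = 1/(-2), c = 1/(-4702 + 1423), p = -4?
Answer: 65579/3279 ≈ 20.000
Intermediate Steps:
c = -1/3279 (c = 1/(-3279) = -1/3279 ≈ -0.00030497)
g = -½ ≈ -0.50000
r(q) = ½ (r(q) = 1/(-4 + 6) = 1/2 = ½)
c + 40*r(g) = -1/3279 + 40*(½) = -1/3279 + 20 = 65579/3279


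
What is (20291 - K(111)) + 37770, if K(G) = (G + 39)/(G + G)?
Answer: 2148232/37 ≈ 58060.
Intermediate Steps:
K(G) = (39 + G)/(2*G) (K(G) = (39 + G)/((2*G)) = (39 + G)*(1/(2*G)) = (39 + G)/(2*G))
(20291 - K(111)) + 37770 = (20291 - (39 + 111)/(2*111)) + 37770 = (20291 - 150/(2*111)) + 37770 = (20291 - 1*25/37) + 37770 = (20291 - 25/37) + 37770 = 750742/37 + 37770 = 2148232/37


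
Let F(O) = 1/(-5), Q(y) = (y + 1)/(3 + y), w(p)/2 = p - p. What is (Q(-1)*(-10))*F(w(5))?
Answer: 0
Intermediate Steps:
w(p) = 0 (w(p) = 2*(p - p) = 2*0 = 0)
Q(y) = (1 + y)/(3 + y)
F(O) = -⅕
(Q(-1)*(-10))*F(w(5)) = (((1 - 1)/(3 - 1))*(-10))*(-⅕) = ((0/2)*(-10))*(-⅕) = (((½)*0)*(-10))*(-⅕) = (0*(-10))*(-⅕) = 0*(-⅕) = 0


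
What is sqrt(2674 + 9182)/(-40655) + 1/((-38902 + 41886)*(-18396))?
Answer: -1/54893664 - 4*sqrt(741)/40655 ≈ -0.0026783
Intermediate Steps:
sqrt(2674 + 9182)/(-40655) + 1/((-38902 + 41886)*(-18396)) = sqrt(11856)*(-1/40655) - 1/18396/2984 = (4*sqrt(741))*(-1/40655) + (1/2984)*(-1/18396) = -4*sqrt(741)/40655 - 1/54893664 = -1/54893664 - 4*sqrt(741)/40655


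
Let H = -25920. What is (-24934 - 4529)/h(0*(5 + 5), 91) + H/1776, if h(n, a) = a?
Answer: -162753/481 ≈ -338.36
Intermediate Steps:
(-24934 - 4529)/h(0*(5 + 5), 91) + H/1776 = (-24934 - 4529)/91 - 25920/1776 = -29463*1/91 - 25920*1/1776 = -4209/13 - 540/37 = -162753/481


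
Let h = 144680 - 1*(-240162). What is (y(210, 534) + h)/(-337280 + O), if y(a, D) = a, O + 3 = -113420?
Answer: -385052/450703 ≈ -0.85434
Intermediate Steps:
O = -113423 (O = -3 - 113420 = -113423)
h = 384842 (h = 144680 + 240162 = 384842)
(y(210, 534) + h)/(-337280 + O) = (210 + 384842)/(-337280 - 113423) = 385052/(-450703) = 385052*(-1/450703) = -385052/450703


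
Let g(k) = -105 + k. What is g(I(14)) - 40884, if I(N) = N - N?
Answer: -40989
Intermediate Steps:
I(N) = 0
g(I(14)) - 40884 = (-105 + 0) - 40884 = -105 - 40884 = -40989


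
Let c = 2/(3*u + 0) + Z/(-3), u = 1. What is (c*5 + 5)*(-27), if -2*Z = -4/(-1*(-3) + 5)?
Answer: -855/4 ≈ -213.75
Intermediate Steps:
Z = ¼ (Z = -(-2)/(-1*(-3) + 5) = -(-2)/(3 + 5) = -(-2)/8 = -½*(-½) = ¼ ≈ 0.25000)
c = 7/12 (c = 2/(3*1 + 0) + (¼)/(-3) = 2/(3 + 0) + (¼)*(-⅓) = 2/3 - 1/12 = 2*(⅓) - 1/12 = ⅔ - 1/12 = 7/12 ≈ 0.58333)
(c*5 + 5)*(-27) = ((7/12)*5 + 5)*(-27) = (35/12 + 5)*(-27) = (95/12)*(-27) = -855/4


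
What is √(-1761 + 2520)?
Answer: √759 ≈ 27.550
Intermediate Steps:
√(-1761 + 2520) = √759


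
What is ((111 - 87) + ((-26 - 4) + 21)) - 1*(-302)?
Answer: 317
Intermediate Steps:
((111 - 87) + ((-26 - 4) + 21)) - 1*(-302) = (24 + (-30 + 21)) + 302 = (24 - 9) + 302 = 15 + 302 = 317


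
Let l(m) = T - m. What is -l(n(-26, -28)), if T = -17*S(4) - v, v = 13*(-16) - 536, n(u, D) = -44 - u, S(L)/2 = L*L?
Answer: -218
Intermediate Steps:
S(L) = 2*L² (S(L) = 2*(L*L) = 2*L²)
v = -744 (v = -208 - 536 = -744)
T = 200 (T = -34*4² - 1*(-744) = -34*16 + 744 = -17*32 + 744 = -544 + 744 = 200)
l(m) = 200 - m
-l(n(-26, -28)) = -(200 - (-44 - 1*(-26))) = -(200 - (-44 + 26)) = -(200 - 1*(-18)) = -(200 + 18) = -1*218 = -218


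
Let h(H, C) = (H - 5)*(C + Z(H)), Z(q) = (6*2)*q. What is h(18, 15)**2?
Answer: 9018009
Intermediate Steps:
Z(q) = 12*q
h(H, C) = (-5 + H)*(C + 12*H) (h(H, C) = (H - 5)*(C + 12*H) = (-5 + H)*(C + 12*H))
h(18, 15)**2 = (-60*18 - 5*15 + 12*18**2 + 15*18)**2 = (-1080 - 75 + 12*324 + 270)**2 = (-1080 - 75 + 3888 + 270)**2 = 3003**2 = 9018009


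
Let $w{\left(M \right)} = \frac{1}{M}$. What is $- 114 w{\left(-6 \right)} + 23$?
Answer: $42$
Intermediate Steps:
$- 114 w{\left(-6 \right)} + 23 = - \frac{114}{-6} + 23 = \left(-114\right) \left(- \frac{1}{6}\right) + 23 = 19 + 23 = 42$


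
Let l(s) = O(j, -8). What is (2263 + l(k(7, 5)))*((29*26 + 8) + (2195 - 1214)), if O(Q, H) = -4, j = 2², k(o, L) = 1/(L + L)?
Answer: 3937437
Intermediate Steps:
k(o, L) = 1/(2*L)
j = 4
l(s) = -4
(2263 + l(k(7, 5)))*((29*26 + 8) + (2195 - 1214)) = (2263 - 4)*((29*26 + 8) + (2195 - 1214)) = 2259*((754 + 8) + 981) = 2259*(762 + 981) = 2259*1743 = 3937437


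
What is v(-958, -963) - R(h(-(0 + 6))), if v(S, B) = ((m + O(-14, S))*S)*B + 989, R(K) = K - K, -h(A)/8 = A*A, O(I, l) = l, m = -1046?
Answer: -1848797227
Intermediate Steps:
h(A) = -8*A² (h(A) = -8*A*A = -8*A²)
R(K) = 0
v(S, B) = 989 + B*S*(-1046 + S) (v(S, B) = ((-1046 + S)*S)*B + 989 = (S*(-1046 + S))*B + 989 = B*S*(-1046 + S) + 989 = 989 + B*S*(-1046 + S))
v(-958, -963) - R(h(-(0 + 6))) = (989 - 963*(-958)² - 1046*(-963)*(-958)) - 1*0 = (989 - 963*917764 - 964991484) + 0 = (989 - 883806732 - 964991484) + 0 = -1848797227 + 0 = -1848797227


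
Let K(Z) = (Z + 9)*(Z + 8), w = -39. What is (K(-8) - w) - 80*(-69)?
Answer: 5559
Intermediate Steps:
K(Z) = (8 + Z)*(9 + Z) (K(Z) = (9 + Z)*(8 + Z) = (8 + Z)*(9 + Z))
(K(-8) - w) - 80*(-69) = ((72 + (-8)² + 17*(-8)) - 1*(-39)) - 80*(-69) = ((72 + 64 - 136) + 39) + 5520 = (0 + 39) + 5520 = 39 + 5520 = 5559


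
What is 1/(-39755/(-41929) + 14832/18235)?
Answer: 764575315/1346823353 ≈ 0.56769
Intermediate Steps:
1/(-39755/(-41929) + 14832/18235) = 1/(-39755*(-1/41929) + 14832*(1/18235)) = 1/(39755/41929 + 14832/18235) = 1/(1346823353/764575315) = 764575315/1346823353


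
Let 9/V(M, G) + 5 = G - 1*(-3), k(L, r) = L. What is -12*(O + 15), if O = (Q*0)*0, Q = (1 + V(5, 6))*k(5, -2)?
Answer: -180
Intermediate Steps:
V(M, G) = 9/(-2 + G) (V(M, G) = 9/(-5 + (G - 1*(-3))) = 9/(-5 + (G + 3)) = 9/(-5 + (3 + G)) = 9/(-2 + G))
Q = 65/4 (Q = (1 + 9/(-2 + 6))*5 = (1 + 9/4)*5 = (13/4)*5 = 65/4 ≈ 16.250)
O = 0 (O = ((65/4)*0)*0 = 0*0 = 0)
-12*(O + 15) = -12*(0 + 15) = -12*15 = -180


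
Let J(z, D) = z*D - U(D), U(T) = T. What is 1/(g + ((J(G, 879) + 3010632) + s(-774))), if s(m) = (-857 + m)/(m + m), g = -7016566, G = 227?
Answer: -1548/5893667809 ≈ -2.6265e-7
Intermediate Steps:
s(m) = (-857 + m)/(2*m) (s(m) = (-857 + m)/((2*m)) = (-857 + m)*(1/(2*m)) = (-857 + m)/(2*m))
J(z, D) = -D + D*z (J(z, D) = z*D - D = D*z - D = -D + D*z)
1/(g + ((J(G, 879) + 3010632) + s(-774))) = 1/(-7016566 + ((879*(-1 + 227) + 3010632) + (1/2)*(-857 - 774)/(-774))) = 1/(-7016566 + ((879*226 + 3010632) + (1/2)*(-1/774)*(-1631))) = 1/(-7016566 + ((198654 + 3010632) + 1631/1548)) = 1/(-7016566 + (3209286 + 1631/1548)) = 1/(-7016566 + 4967976359/1548) = 1/(-5893667809/1548) = -1548/5893667809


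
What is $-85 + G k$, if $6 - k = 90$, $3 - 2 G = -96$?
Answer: $-4243$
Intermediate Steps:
$G = \frac{99}{2}$ ($G = \frac{3}{2} - -48 = \frac{3}{2} + 48 = \frac{99}{2} \approx 49.5$)
$k = -84$ ($k = 6 - 90 = -84$)
$-85 + G k = -85 + \frac{99}{2} \left(-84\right) = -85 - 4158 = -4243$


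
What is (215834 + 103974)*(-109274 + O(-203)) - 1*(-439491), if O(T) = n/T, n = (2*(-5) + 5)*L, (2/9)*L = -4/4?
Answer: -7094097955583/203 ≈ -3.4946e+10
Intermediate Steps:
L = -9/2 (L = 9*(-4/4)/2 = 9*(-4*¼)/2 = (9/2)*(-1) = -9/2 ≈ -4.5000)
n = 45/2 (n = (2*(-5) + 5)*(-9/2) = (-10 + 5)*(-9/2) = -5*(-9/2) = 45/2 ≈ 22.500)
O(T) = 45/(2*T)
(215834 + 103974)*(-109274 + O(-203)) - 1*(-439491) = (215834 + 103974)*(-109274 + (45/2)/(-203)) - 1*(-439491) = 319808*(-109274 + (45/2)*(-1/203)) + 439491 = 319808*(-109274 - 45/406) + 439491 = 319808*(-44365289/406) + 439491 = -7094187172256/203 + 439491 = -7094097955583/203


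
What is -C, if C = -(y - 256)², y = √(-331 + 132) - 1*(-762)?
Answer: (506 + I*√199)² ≈ 2.5584e+5 + 14276.0*I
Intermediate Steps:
y = 762 + I*√199 (y = √(-199) + 762 = I*√199 + 762 = 762 + I*√199 ≈ 762.0 + 14.107*I)
C = -(506 + I*√199)² (C = -((762 + I*√199) - 256)² = -(506 + I*√199)² ≈ -2.5584e+5 - 14276.0*I)
-C = -(-1)*(506 + I*√199)² = (506 + I*√199)²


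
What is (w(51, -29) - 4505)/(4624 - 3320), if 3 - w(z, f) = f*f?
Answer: -5343/1304 ≈ -4.0974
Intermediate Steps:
w(z, f) = 3 - f² (w(z, f) = 3 - f*f = 3 - f²)
(w(51, -29) - 4505)/(4624 - 3320) = ((3 - 1*(-29)²) - 4505)/(4624 - 3320) = ((3 - 1*841) - 4505)/1304 = ((3 - 841) - 4505)*(1/1304) = (-838 - 4505)*(1/1304) = -5343*1/1304 = -5343/1304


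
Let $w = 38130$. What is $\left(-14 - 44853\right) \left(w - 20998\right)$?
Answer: $-768661444$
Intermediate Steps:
$\left(-14 - 44853\right) \left(w - 20998\right) = \left(-14 - 44853\right) \left(38130 - 20998\right) = \left(-44867\right) 17132 = -768661444$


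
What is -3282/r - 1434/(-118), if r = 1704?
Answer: 171355/16756 ≈ 10.226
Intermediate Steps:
-3282/r - 1434/(-118) = -3282/1704 - 1434/(-118) = -3282*1/1704 - 1434*(-1/118) = -547/284 + 717/59 = 171355/16756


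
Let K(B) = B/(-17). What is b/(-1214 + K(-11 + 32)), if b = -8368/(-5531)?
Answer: -142256/114264929 ≈ -0.0012450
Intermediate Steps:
K(B) = -B/17 (K(B) = B*(-1/17) = -B/17)
b = 8368/5531 (b = -8368*(-1/5531) = 8368/5531 ≈ 1.5129)
b/(-1214 + K(-11 + 32)) = 8368/(5531*(-1214 - (-11 + 32)/17)) = 8368/(5531*(-1214 - 1/17*21)) = 8368/(5531*(-1214 - 21/17)) = 8368/(5531*(-20659/17)) = (8368/5531)*(-17/20659) = -142256/114264929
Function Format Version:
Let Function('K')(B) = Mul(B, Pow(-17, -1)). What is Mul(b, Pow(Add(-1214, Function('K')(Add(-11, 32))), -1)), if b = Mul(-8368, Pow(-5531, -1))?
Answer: Rational(-142256, 114264929) ≈ -0.0012450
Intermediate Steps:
Function('K')(B) = Mul(Rational(-1, 17), B) (Function('K')(B) = Mul(B, Rational(-1, 17)) = Mul(Rational(-1, 17), B))
b = Rational(8368, 5531) (b = Mul(-8368, Rational(-1, 5531)) = Rational(8368, 5531) ≈ 1.5129)
Mul(b, Pow(Add(-1214, Function('K')(Add(-11, 32))), -1)) = Mul(Rational(8368, 5531), Pow(Add(-1214, Mul(Rational(-1, 17), Add(-11, 32))), -1)) = Mul(Rational(8368, 5531), Pow(Add(-1214, Mul(Rational(-1, 17), 21)), -1)) = Mul(Rational(8368, 5531), Pow(Add(-1214, Rational(-21, 17)), -1)) = Mul(Rational(8368, 5531), Pow(Rational(-20659, 17), -1)) = Mul(Rational(8368, 5531), Rational(-17, 20659)) = Rational(-142256, 114264929)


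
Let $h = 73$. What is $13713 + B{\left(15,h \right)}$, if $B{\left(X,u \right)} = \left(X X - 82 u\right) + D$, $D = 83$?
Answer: $8035$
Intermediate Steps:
$B{\left(X,u \right)} = 83 + X^{2} - 82 u$ ($B{\left(X,u \right)} = \left(X X - 82 u\right) + 83 = \left(X^{2} - 82 u\right) + 83 = 83 + X^{2} - 82 u$)
$13713 + B{\left(15,h \right)} = 13713 + \left(83 + 15^{2} - 5986\right) = 13713 + \left(83 + 225 - 5986\right) = 13713 - 5678 = 8035$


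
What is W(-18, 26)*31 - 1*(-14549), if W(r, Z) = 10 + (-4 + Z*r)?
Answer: 227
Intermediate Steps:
W(r, Z) = 6 + Z*r
W(-18, 26)*31 - 1*(-14549) = (6 + 26*(-18))*31 - 1*(-14549) = (6 - 468)*31 + 14549 = -462*31 + 14549 = -14322 + 14549 = 227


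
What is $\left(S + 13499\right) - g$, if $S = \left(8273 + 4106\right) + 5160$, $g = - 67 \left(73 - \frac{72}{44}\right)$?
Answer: $\frac{394013}{11} \approx 35819.0$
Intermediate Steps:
$g = - \frac{52595}{11}$ ($g = - 67 \left(73 - \frac{18}{11}\right) = \left(-67\right) \frac{785}{11} = - \frac{52595}{11} \approx -4781.4$)
$S = 17539$ ($S = 12379 + 5160 = 17539$)
$\left(S + 13499\right) - g = \left(17539 + 13499\right) - - \frac{52595}{11} = 31038 + \frac{52595}{11} = \frac{394013}{11}$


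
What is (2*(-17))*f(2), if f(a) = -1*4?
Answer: 136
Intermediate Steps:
f(a) = -4
(2*(-17))*f(2) = (2*(-17))*(-4) = -34*(-4) = 136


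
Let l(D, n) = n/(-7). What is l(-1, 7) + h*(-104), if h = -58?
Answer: 6031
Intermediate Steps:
l(D, n) = -n/7 (l(D, n) = n*(-⅐) = -n/7)
l(-1, 7) + h*(-104) = -⅐*7 - 58*(-104) = -1 + 6032 = 6031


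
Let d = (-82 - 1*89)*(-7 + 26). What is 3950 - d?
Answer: 7199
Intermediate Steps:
d = -3249 (d = (-82 - 89)*19 = -171*19 = -3249)
3950 - d = 3950 - 1*(-3249) = 3950 + 3249 = 7199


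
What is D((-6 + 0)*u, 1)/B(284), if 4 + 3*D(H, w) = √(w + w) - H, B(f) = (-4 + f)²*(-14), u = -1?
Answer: 1/329280 - √2/3292800 ≈ 2.6074e-6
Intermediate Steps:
B(f) = -14*(-4 + f)²
D(H, w) = -4/3 - H/3 + √2*√w/3 (D(H, w) = -4/3 + (√(w + w) - H)/3 = -4/3 + (√(2*w) - H)/3 = -4/3 + (√2*√w - H)/3 = -4/3 + (-H + √2*√w)/3 = -4/3 + (-H/3 + √2*√w/3) = -4/3 - H/3 + √2*√w/3)
D((-6 + 0)*u, 1)/B(284) = (-4/3 - (-6 + 0)*(-1)/3 + √2*√1/3)/((-14*(-4 + 284)²)) = (-4/3 - (-2)*(-1) + (⅓)*√2*1)/((-14*280²)) = (-4/3 - ⅓*6 + √2/3)/((-14*78400)) = (-4/3 - 2 + √2/3)/(-1097600) = (-10/3 + √2/3)*(-1/1097600) = 1/329280 - √2/3292800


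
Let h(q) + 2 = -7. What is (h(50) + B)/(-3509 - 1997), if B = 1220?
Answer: -1211/5506 ≈ -0.21994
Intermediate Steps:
h(q) = -9 (h(q) = -2 - 7 = -9)
(h(50) + B)/(-3509 - 1997) = (-9 + 1220)/(-3509 - 1997) = 1211/(-5506) = 1211*(-1/5506) = -1211/5506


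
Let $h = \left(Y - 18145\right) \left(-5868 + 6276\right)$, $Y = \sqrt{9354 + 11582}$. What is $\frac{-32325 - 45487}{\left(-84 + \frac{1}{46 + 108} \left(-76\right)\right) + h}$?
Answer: $\frac{853866803418706}{81234035255554465} + \frac{94114858992 \sqrt{5234}}{81234035255554465} \approx 0.010595$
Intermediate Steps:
$Y = 2 \sqrt{5234}$ ($Y = \sqrt{20936} = 2 \sqrt{5234} \approx 144.69$)
$h = -7403160 + 816 \sqrt{5234}$ ($h = \left(2 \sqrt{5234} - 18145\right) \left(-5868 + 6276\right) = \left(-18145 + 2 \sqrt{5234}\right) 408 = -7403160 + 816 \sqrt{5234} \approx -7.3441 \cdot 10^{6}$)
$\frac{-32325 - 45487}{\left(-84 + \frac{1}{46 + 108} \left(-76\right)\right) + h} = \frac{-32325 - 45487}{\left(-84 + \frac{1}{46 + 108} \left(-76\right)\right) - \left(7403160 - 816 \sqrt{5234}\right)} = - \frac{77812}{\left(-84 + \frac{1}{154} \left(-76\right)\right) - \left(7403160 - 816 \sqrt{5234}\right)} = - \frac{77812}{\left(-84 - \frac{38}{77}\right) - \left(7403160 - 816 \sqrt{5234}\right)} = - \frac{77812}{- \frac{6506}{77} - \left(7403160 - 816 \sqrt{5234}\right)} = - \frac{77812}{- \frac{570049826}{77} + 816 \sqrt{5234}}$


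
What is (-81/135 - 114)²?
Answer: 328329/25 ≈ 13133.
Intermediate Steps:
(-81/135 - 114)² = (-81*1/135 - 114)² = (-⅗ - 114)² = (-573/5)² = 328329/25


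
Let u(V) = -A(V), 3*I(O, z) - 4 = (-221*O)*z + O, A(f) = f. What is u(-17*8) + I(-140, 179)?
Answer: 5538532/3 ≈ 1.8462e+6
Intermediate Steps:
I(O, z) = 4/3 + O/3 - 221*O*z/3 (I(O, z) = 4/3 + ((-221*O)*z + O)/3 = 4/3 + (-221*O*z + O)/3 = 4/3 + (O - 221*O*z)/3 = 4/3 + (O/3 - 221*O*z/3) = 4/3 + O/3 - 221*O*z/3)
u(V) = -V
u(-17*8) + I(-140, 179) = -(-17)*8 + (4/3 + (⅓)*(-140) - 221/3*(-140)*179) = -1*(-136) + (4/3 - 140/3 + 5538260/3) = 136 + 5538124/3 = 5538532/3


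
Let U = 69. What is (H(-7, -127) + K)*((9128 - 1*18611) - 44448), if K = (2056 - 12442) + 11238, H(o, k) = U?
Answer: -49670451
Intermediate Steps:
H(o, k) = 69
K = 852 (K = -10386 + 11238 = 852)
(H(-7, -127) + K)*((9128 - 1*18611) - 44448) = (69 + 852)*((9128 - 1*18611) - 44448) = 921*((9128 - 18611) - 44448) = 921*(-9483 - 44448) = 921*(-53931) = -49670451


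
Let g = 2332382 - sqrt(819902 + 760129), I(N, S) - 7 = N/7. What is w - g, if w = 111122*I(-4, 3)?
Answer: -11326184/7 + 3*sqrt(175559) ≈ -1.6168e+6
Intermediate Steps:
I(N, S) = 7 + N/7
g = 2332382 - 3*sqrt(175559) (g = 2332382 - sqrt(1580031) = 2332382 - 3*sqrt(175559) ≈ 2.3311e+6)
w = 5000490/7 (w = 111122*(7 + (1/7)*(-4)) = 111122*(7 - 4/7) = 111122*(45/7) = 5000490/7 ≈ 7.1436e+5)
w - g = 5000490/7 - (2332382 - 3*sqrt(175559)) = 5000490/7 + (-2332382 + 3*sqrt(175559)) = -11326184/7 + 3*sqrt(175559)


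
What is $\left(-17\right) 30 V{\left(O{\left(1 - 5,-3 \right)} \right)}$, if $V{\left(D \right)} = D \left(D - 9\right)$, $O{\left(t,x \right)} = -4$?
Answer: $-26520$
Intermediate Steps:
$V{\left(D \right)} = D \left(-9 + D\right)$
$\left(-17\right) 30 V{\left(O{\left(1 - 5,-3 \right)} \right)} = \left(-17\right) 30 \left(- 4 \left(-9 - 4\right)\right) = - 510 \left(\left(-4\right) \left(-13\right)\right) = \left(-510\right) 52 = -26520$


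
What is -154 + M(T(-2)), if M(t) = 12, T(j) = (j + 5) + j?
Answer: -142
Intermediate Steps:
T(j) = 5 + 2*j (T(j) = (5 + j) + j = 5 + 2*j)
-154 + M(T(-2)) = -154 + 12 = -142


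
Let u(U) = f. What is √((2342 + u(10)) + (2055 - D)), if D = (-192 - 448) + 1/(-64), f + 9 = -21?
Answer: √320449/8 ≈ 70.760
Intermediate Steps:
f = -30 (f = -9 - 21 = -30)
u(U) = -30
D = -40961/64 (D = -640 - 1/64 = -40961/64 ≈ -640.02)
√((2342 + u(10)) + (2055 - D)) = √((2342 - 30) + (2055 - 1*(-40961/64))) = √(2312 + (2055 + 40961/64)) = √(2312 + 172481/64) = √(320449/64) = √320449/8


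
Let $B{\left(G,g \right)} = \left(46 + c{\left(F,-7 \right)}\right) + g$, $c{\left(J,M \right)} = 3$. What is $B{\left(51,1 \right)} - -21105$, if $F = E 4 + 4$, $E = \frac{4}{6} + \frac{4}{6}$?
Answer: $21155$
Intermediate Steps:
$E = \frac{4}{3}$ ($E = 4 \cdot \frac{1}{6} + 4 \cdot \frac{1}{6} = \frac{2}{3} + \frac{2}{3} = \frac{4}{3} \approx 1.3333$)
$F = \frac{28}{3}$ ($F = \frac{4}{3} \cdot 4 + 4 = \frac{16}{3} + 4 = \frac{28}{3} \approx 9.3333$)
$B{\left(G,g \right)} = 49 + g$ ($B{\left(G,g \right)} = \left(46 + 3\right) + g = 49 + g$)
$B{\left(51,1 \right)} - -21105 = \left(49 + 1\right) - -21105 = 50 + 21105 = 21155$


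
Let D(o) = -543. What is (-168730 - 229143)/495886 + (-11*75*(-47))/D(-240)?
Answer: -6481341563/89755366 ≈ -72.211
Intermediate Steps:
(-168730 - 229143)/495886 + (-11*75*(-47))/D(-240) = (-168730 - 229143)/495886 + (-11*75*(-47))/(-543) = -397873*1/495886 - 825*(-47)*(-1/543) = -397873/495886 + 38775*(-1/543) = -397873/495886 - 12925/181 = -6481341563/89755366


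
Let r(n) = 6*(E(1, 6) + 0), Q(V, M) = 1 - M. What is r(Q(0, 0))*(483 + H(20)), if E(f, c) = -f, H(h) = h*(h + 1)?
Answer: -5418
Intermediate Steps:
H(h) = h*(1 + h)
r(n) = -6 (r(n) = 6*(-1*1 + 0) = 6*(-1 + 0) = 6*(-1) = -6)
r(Q(0, 0))*(483 + H(20)) = -6*(483 + 20*(1 + 20)) = -6*(483 + 20*21) = -6*(483 + 420) = -6*903 = -5418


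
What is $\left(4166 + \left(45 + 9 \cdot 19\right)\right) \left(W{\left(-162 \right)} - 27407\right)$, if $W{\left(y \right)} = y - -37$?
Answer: $-120645224$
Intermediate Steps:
$W{\left(y \right)} = 37 + y$ ($W{\left(y \right)} = y + 37 = 37 + y$)
$\left(4166 + \left(45 + 9 \cdot 19\right)\right) \left(W{\left(-162 \right)} - 27407\right) = \left(4166 + \left(45 + 9 \cdot 19\right)\right) \left(\left(37 - 162\right) - 27407\right) = \left(4166 + \left(45 + 171\right)\right) \left(-125 - 27407\right) = \left(4166 + 216\right) \left(-27532\right) = 4382 \left(-27532\right) = -120645224$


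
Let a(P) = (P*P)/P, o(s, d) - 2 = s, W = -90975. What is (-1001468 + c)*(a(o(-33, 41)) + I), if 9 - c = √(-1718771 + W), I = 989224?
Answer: -990636232587 - 989193*I*√1809746 ≈ -9.9064e+11 - 1.3307e+9*I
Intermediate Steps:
o(s, d) = 2 + s
a(P) = P (a(P) = P²/P = P)
c = 9 - I*√1809746 (c = 9 - √(-1718771 - 90975) = 9 - √(-1809746) = 9 - I*√1809746 ≈ 9.0 - 1345.3*I)
(-1001468 + c)*(a(o(-33, 41)) + I) = (-1001468 + (9 - I*√1809746))*((2 - 33) + 989224) = (-1001459 - I*√1809746)*(-31 + 989224) = (-1001459 - I*√1809746)*989193 = -990636232587 - 989193*I*√1809746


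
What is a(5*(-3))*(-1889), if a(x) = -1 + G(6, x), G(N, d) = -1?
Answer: 3778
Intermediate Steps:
a(x) = -2 (a(x) = -1 - 1 = -2)
a(5*(-3))*(-1889) = -2*(-1889) = 3778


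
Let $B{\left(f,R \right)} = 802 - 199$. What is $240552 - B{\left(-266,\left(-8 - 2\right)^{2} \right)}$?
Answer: $239949$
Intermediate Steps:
$B{\left(f,R \right)} = 603$ ($B{\left(f,R \right)} = 802 - 199 = 603$)
$240552 - B{\left(-266,\left(-8 - 2\right)^{2} \right)} = 240552 - 603 = 239949$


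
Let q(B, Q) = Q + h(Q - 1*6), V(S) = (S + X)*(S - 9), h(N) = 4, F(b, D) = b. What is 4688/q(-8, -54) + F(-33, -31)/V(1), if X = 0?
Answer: -17927/200 ≈ -89.635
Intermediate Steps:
V(S) = S*(-9 + S) (V(S) = (S + 0)*(S - 9) = S*(-9 + S))
q(B, Q) = 4 + Q (q(B, Q) = Q + 4 = 4 + Q)
4688/q(-8, -54) + F(-33, -31)/V(1) = 4688/(4 - 54) - 33/(-9 + 1) = 4688/(-50) - 33/(1*(-8)) = 4688*(-1/50) - 33/(-8) = -2344/25 - 33*(-⅛) = -2344/25 + 33/8 = -17927/200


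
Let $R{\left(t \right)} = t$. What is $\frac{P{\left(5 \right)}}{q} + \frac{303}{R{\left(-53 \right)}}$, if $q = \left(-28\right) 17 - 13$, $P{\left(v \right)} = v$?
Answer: $- \frac{148432}{25917} \approx -5.7272$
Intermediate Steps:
$q = -489$ ($q = -476 - 13 = -489$)
$\frac{P{\left(5 \right)}}{q} + \frac{303}{R{\left(-53 \right)}} = \frac{5}{-489} + \frac{303}{-53} = 5 \left(- \frac{1}{489}\right) + 303 \left(- \frac{1}{53}\right) = - \frac{5}{489} - \frac{303}{53} = - \frac{148432}{25917}$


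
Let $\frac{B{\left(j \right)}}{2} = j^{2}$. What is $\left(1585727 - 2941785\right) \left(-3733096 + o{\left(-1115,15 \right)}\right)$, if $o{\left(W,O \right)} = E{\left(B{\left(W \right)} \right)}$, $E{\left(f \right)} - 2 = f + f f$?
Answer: $-8383736855617375648$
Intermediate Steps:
$B{\left(j \right)} = 2 j^{2}$
$E{\left(f \right)} = 2 + f + f^{2}$ ($E{\left(f \right)} = 2 + \left(f + f f\right) = 2 + \left(f + f^{2}\right) = 2 + f + f^{2}$)
$o{\left(W,O \right)} = 2 + 2 W^{2} + 4 W^{4}$ ($o{\left(W,O \right)} = 2 + 2 W^{2} + \left(2 W^{2}\right)^{2} = 2 + 2 W^{2} + 4 W^{4}$)
$\left(1585727 - 2941785\right) \left(-3733096 + o{\left(-1115,15 \right)}\right) = \left(1585727 - 2941785\right) \left(-3733096 + \left(2 + 2 \left(-1115\right)^{2} + 4 \left(-1115\right)^{4}\right)\right) = - 1356058 \left(-3733096 + \left(2 + 2 \cdot 1243225 + 4 \cdot 1545608400625\right)\right) = - 1356058 \left(-3733096 + \left(2 + 2486450 + 6182433602500\right)\right) = - 1356058 \left(-3733096 + 6182436088952\right) = \left(-1356058\right) 6182432355856 = -8383736855617375648$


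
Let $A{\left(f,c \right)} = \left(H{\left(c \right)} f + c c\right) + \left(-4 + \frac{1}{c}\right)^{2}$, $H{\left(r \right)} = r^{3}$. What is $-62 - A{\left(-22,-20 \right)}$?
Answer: $- \frac{70591361}{400} \approx -1.7648 \cdot 10^{5}$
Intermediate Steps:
$A{\left(f,c \right)} = c^{2} + \left(-4 + \frac{1}{c}\right)^{2} + f c^{3}$ ($A{\left(f,c \right)} = \left(c^{3} f + c c\right) + \left(-4 + \frac{1}{c}\right)^{2} = \left(f c^{3} + c^{2}\right) + \left(-4 + \frac{1}{c}\right)^{2} = \left(c^{2} + f c^{3}\right) + \left(-4 + \frac{1}{c}\right)^{2} = c^{2} + \left(-4 + \frac{1}{c}\right)^{2} + f c^{3}$)
$-62 - A{\left(-22,-20 \right)} = -62 - \frac{\left(-1 + 4 \left(-20\right)\right)^{2} + \left(-20\right)^{4} \left(1 - -440\right)}{400} = -62 - \frac{\left(-1 - 80\right)^{2} + 160000 \left(1 + 440\right)}{400} = -62 - \frac{\left(-81\right)^{2} + 160000 \cdot 441}{400} = -62 - \frac{6561 + 70560000}{400} = -62 - \frac{1}{400} \cdot 70566561 = -62 - \frac{70566561}{400} = - \frac{70591361}{400}$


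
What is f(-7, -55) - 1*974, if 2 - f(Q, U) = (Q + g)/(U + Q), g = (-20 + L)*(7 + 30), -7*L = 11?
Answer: -213742/217 ≈ -984.99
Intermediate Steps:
L = -11/7 (L = -⅐*11 = -11/7 ≈ -1.5714)
g = -5587/7 (g = (-20 - 11/7)*(7 + 30) = -151/7*37 = -5587/7 ≈ -798.14)
f(Q, U) = 2 - (-5587/7 + Q)/(Q + U) (f(Q, U) = 2 - (Q - 5587/7)/(U + Q) = 2 - (-5587/7 + Q)/(Q + U))
f(-7, -55) - 1*974 = (5587/7 - 7 + 2*(-55))/(-7 - 55) - 1*974 = (5587/7 - 7 - 110)/(-62) - 974 = -1/62*4768/7 - 974 = -2384/217 - 974 = -213742/217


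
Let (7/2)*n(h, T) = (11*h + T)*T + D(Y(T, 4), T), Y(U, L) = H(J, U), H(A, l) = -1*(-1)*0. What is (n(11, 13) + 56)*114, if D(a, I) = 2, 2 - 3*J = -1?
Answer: 442320/7 ≈ 63189.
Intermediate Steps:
J = 1 (J = ⅔ - ⅓*(-1) = ⅔ + ⅓ = 1)
H(A, l) = 0 (H(A, l) = 1*0 = 0)
Y(U, L) = 0
n(h, T) = 4/7 + 2*T*(T + 11*h)/7 (n(h, T) = 2*((11*h + T)*T + 2)/7 = 2*((T + 11*h)*T + 2)/7 = 2*(T*(T + 11*h) + 2)/7 = 2*(2 + T*(T + 11*h))/7 = 4/7 + 2*T*(T + 11*h)/7)
(n(11, 13) + 56)*114 = ((4/7 + (2/7)*13² + (22/7)*13*11) + 56)*114 = ((4/7 + (2/7)*169 + 3146/7) + 56)*114 = ((4/7 + 338/7 + 3146/7) + 56)*114 = (3488/7 + 56)*114 = (3880/7)*114 = 442320/7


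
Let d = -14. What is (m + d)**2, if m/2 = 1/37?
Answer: 266256/1369 ≈ 194.49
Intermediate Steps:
m = 2/37 ≈ 0.054054
(m + d)**2 = (2/37 - 14)**2 = (-516/37)**2 = 266256/1369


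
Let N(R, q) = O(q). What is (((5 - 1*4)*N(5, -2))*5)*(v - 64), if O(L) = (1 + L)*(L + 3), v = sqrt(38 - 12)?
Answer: 320 - 5*sqrt(26) ≈ 294.50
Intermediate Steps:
v = sqrt(26) ≈ 5.0990
O(L) = (1 + L)*(3 + L)
N(R, q) = 3 + q**2 + 4*q
(((5 - 1*4)*N(5, -2))*5)*(v - 64) = (((5 - 1*4)*(3 + (-2)**2 + 4*(-2)))*5)*(sqrt(26) - 64) = (((5 - 4)*(3 + 4 - 8))*5)*(-64 + sqrt(26)) = ((1*(-1))*5)*(-64 + sqrt(26)) = (-1*5)*(-64 + sqrt(26)) = -5*(-64 + sqrt(26)) = 320 - 5*sqrt(26)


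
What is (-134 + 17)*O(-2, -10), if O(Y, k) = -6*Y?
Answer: -1404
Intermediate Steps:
(-134 + 17)*O(-2, -10) = (-134 + 17)*(-6*(-2)) = -117*12 = -1404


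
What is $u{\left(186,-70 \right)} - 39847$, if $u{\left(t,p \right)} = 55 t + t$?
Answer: $-29431$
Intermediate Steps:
$u{\left(t,p \right)} = 56 t$
$u{\left(186,-70 \right)} - 39847 = 56 \cdot 186 - 39847 = 10416 - 39847 = -29431$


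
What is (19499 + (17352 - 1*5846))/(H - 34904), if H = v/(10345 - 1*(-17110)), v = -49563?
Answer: -851242275/958338883 ≈ -0.88825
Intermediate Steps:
H = -49563/27455 (H = -49563/(10345 - 1*(-17110)) = -49563/(10345 + 17110) = -49563/27455 ≈ -1.8052)
(19499 + (17352 - 1*5846))/(H - 34904) = (19499 + (17352 - 1*5846))/(-49563/27455 - 34904) = (19499 + (17352 - 5846))/(-958338883/27455) = (19499 + 11506)*(-27455/958338883) = 31005*(-27455/958338883) = -851242275/958338883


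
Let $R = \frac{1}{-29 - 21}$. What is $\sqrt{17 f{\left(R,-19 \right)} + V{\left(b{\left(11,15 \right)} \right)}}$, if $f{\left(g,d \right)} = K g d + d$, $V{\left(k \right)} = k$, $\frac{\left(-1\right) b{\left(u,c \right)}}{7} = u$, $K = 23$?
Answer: $\frac{i \sqrt{25142}}{10} \approx 15.856 i$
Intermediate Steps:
$b{\left(u,c \right)} = - 7 u$
$R = - \frac{1}{50}$ ($R = \frac{1}{-50} = - \frac{1}{50} \approx -0.02$)
$f{\left(g,d \right)} = d + 23 d g$ ($f{\left(g,d \right)} = 23 g d + d = 23 d g + d = d + 23 d g$)
$\sqrt{17 f{\left(R,-19 \right)} + V{\left(b{\left(11,15 \right)} \right)}} = \sqrt{17 \left(- 19 \left(1 + 23 \left(- \frac{1}{50}\right)\right)\right) - 77} = \sqrt{17 \left(- 19 \left(1 - \frac{23}{50}\right)\right) - 77} = \sqrt{17 \left(\left(-19\right) \frac{27}{50}\right) - 77} = \sqrt{17 \left(- \frac{513}{50}\right) - 77} = \sqrt{- \frac{8721}{50} - 77} = \sqrt{- \frac{12571}{50}} = \frac{i \sqrt{25142}}{10}$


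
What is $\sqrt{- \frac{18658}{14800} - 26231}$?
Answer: $\frac{i \sqrt{14364785946}}{740} \approx 161.96 i$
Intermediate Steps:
$\sqrt{- \frac{18658}{14800} - 26231} = \sqrt{\left(-18658\right) \frac{1}{14800} - 26231} = \sqrt{- \frac{9329}{7400} - 26231} = \sqrt{- \frac{194118729}{7400}} = \frac{i \sqrt{14364785946}}{740}$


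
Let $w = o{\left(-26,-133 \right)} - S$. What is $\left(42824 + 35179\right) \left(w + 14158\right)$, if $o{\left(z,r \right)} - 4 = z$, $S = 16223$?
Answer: $-162792261$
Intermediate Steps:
$o{\left(z,r \right)} = 4 + z$
$w = -16245$ ($w = \left(4 - 26\right) - 16223 = -22 - 16223 = -16245$)
$\left(42824 + 35179\right) \left(w + 14158\right) = \left(42824 + 35179\right) \left(-16245 + 14158\right) = 78003 \left(-2087\right) = -162792261$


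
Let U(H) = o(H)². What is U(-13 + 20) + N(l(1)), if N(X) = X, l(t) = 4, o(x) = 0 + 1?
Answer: 5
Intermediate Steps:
o(x) = 1
U(H) = 1 (U(H) = 1² = 1)
U(-13 + 20) + N(l(1)) = 1 + 4 = 5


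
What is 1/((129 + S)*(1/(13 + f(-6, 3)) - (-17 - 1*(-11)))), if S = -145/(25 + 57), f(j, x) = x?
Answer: 1312/1012001 ≈ 0.0012964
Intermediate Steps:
S = -145/82 ≈ -1.7683
1/((129 + S)*(1/(13 + f(-6, 3)) - (-17 - 1*(-11)))) = 1/((129 - 145/82)*(1/(13 + 3) - (-17 - 1*(-11)))) = 1/(10433*(1/16 - (-17 + 11))/82) = 1/(10433*(1/16 - 1*(-6))/82) = 1/(10433*(1/16 + 6)/82) = 1/((10433/82)*(97/16)) = 1/(1012001/1312) = 1312/1012001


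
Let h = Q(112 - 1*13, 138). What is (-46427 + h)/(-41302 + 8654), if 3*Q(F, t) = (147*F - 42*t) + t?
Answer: 21731/16324 ≈ 1.3312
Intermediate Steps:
Q(F, t) = 49*F - 41*t/3 (Q(F, t) = ((147*F - 42*t) + t)/3 = ((-42*t + 147*F) + t)/3 = (-41*t + 147*F)/3 = 49*F - 41*t/3)
h = 2965 (h = 49*(112 - 1*13) - 41/3*138 = 49*(112 - 13) - 1886 = 49*99 - 1886 = 4851 - 1886 = 2965)
(-46427 + h)/(-41302 + 8654) = (-46427 + 2965)/(-41302 + 8654) = -43462/(-32648) = -43462*(-1/32648) = 21731/16324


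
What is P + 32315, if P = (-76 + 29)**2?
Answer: 34524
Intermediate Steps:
P = 2209 (P = (-47)**2 = 2209)
P + 32315 = 2209 + 32315 = 34524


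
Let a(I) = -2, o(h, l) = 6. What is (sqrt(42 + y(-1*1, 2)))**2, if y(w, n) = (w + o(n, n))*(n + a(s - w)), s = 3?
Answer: 42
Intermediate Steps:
y(w, n) = (-2 + n)*(6 + w) (y(w, n) = (w + 6)*(n - 2) = (6 + w)*(-2 + n) = (-2 + n)*(6 + w))
(sqrt(42 + y(-1*1, 2)))**2 = (sqrt(42 + (-12 - (-2) + 6*2 + 2*(-1*1))))**2 = (sqrt(42 + (-12 - 2*(-1) + 12 + 2*(-1))))**2 = (sqrt(42 + (-12 + 2 + 12 - 2)))**2 = (sqrt(42 + 0))**2 = (sqrt(42))**2 = 42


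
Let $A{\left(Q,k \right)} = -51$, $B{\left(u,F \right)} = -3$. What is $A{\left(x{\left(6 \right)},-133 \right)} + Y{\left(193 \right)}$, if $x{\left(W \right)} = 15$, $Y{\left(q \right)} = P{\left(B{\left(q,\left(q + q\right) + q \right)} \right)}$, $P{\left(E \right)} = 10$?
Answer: $-41$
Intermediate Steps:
$Y{\left(q \right)} = 10$
$A{\left(x{\left(6 \right)},-133 \right)} + Y{\left(193 \right)} = -51 + 10 = -41$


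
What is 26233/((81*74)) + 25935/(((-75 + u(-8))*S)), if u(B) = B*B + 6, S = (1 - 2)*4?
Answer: 421565/324 ≈ 1301.1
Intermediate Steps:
S = -4 (S = -1*4 = -4)
u(B) = 6 + B**2 (u(B) = B**2 + 6 = 6 + B**2)
26233/((81*74)) + 25935/(((-75 + u(-8))*S)) = 26233/((81*74)) + 25935/(((-75 + (6 + (-8)**2))*(-4))) = 26233/5994 + 25935/(((-75 + (6 + 64))*(-4))) = 26233*(1/5994) + 25935/(((-75 + 70)*(-4))) = 709/162 + 25935/((-5*(-4))) = 709/162 + 25935/20 = 709/162 + 25935*(1/20) = 709/162 + 5187/4 = 421565/324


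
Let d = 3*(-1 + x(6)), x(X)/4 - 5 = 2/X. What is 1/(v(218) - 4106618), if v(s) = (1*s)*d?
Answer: -1/4093320 ≈ -2.4430e-7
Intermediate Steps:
x(X) = 20 + 8/X (x(X) = 20 + 4*(2/X) = 20 + 8/X)
d = 61 (d = 3*(-1 + (20 + 8/6)) = 3*(-1 + (20 + 8*(1/6))) = 3*(-1 + (20 + 4/3)) = 3*(-1 + 64/3) = 3*(61/3) = 61)
v(s) = 61*s (v(s) = (1*s)*61 = s*61 = 61*s)
1/(v(218) - 4106618) = 1/(61*218 - 4106618) = 1/(13298 - 4106618) = 1/(-4093320) = -1/4093320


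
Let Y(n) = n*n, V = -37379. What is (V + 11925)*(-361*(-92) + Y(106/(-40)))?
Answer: -169111399743/200 ≈ -8.4556e+8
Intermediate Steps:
Y(n) = n²
(V + 11925)*(-361*(-92) + Y(106/(-40))) = (-37379 + 11925)*(-361*(-92) + (106/(-40))²) = -25454*(33212 + (106*(-1/40))²) = -25454*(33212 + (-53/20)²) = -25454*(33212 + 2809/400) = -25454*13287609/400 = -169111399743/200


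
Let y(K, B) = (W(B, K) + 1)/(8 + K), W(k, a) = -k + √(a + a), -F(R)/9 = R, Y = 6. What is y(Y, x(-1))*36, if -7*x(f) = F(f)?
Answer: 288/49 + 36*√3/7 ≈ 14.785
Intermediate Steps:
F(R) = -9*R
x(f) = 9*f/7 (x(f) = -(-9)*f/7 = 9*f/7)
W(k, a) = -k + √2*√a (W(k, a) = -k + √(2*a) = -k + √2*√a)
y(K, B) = (1 - B + √2*√K)/(8 + K) (y(K, B) = ((-B + √2*√K) + 1)/(8 + K) = (1 - B + √2*√K)/(8 + K))
y(Y, x(-1))*36 = ((1 - 9*(-1)/7 + √2*√6)/(8 + 6))*36 = ((1 - 1*(-9/7) + 2*√3)/14)*36 = ((1 + 9/7 + 2*√3)/14)*36 = ((16/7 + 2*√3)/14)*36 = (8/49 + √3/7)*36 = 288/49 + 36*√3/7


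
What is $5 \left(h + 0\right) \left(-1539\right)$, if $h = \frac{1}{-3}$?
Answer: $2565$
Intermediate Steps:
$h = - \frac{1}{3} \approx -0.33333$
$5 \left(h + 0\right) \left(-1539\right) = 5 \left(- \frac{1}{3} + 0\right) \left(-1539\right) = 5 \left(- \frac{1}{3}\right) \left(-1539\right) = \left(- \frac{5}{3}\right) \left(-1539\right) = 2565$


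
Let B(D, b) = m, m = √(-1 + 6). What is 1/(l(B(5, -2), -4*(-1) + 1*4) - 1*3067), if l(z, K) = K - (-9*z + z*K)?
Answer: -3059/9357476 - √5/9357476 ≈ -0.00032714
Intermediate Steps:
m = √5 ≈ 2.2361
B(D, b) = √5
l(z, K) = K + 9*z - K*z (l(z, K) = K - (-9*z + K*z) = K + (9*z - K*z) = K + 9*z - K*z)
1/(l(B(5, -2), -4*(-1) + 1*4) - 1*3067) = 1/(((-4*(-1) + 1*4) + 9*√5 - (-4*(-1) + 1*4)*√5) - 1*3067) = 1/(((4 + 4) + 9*√5 - (4 + 4)*√5) - 3067) = 1/((8 + 9*√5 - 1*8*√5) - 3067) = 1/((8 + 9*√5 - 8*√5) - 3067) = 1/((8 + √5) - 3067) = 1/(-3059 + √5)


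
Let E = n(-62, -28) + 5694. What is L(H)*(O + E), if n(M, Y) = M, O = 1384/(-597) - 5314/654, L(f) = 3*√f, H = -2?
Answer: 365811537*I*√2/21691 ≈ 23850.0*I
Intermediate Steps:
O = -226533/21691 (O = 1384*(-1/597) - 5314*1/654 = -1384/597 - 2657/327 = -226533/21691 ≈ -10.444)
E = 5632 (E = -62 + 5694 = 5632)
L(H)*(O + E) = (3*√(-2))*(-226533/21691 + 5632) = (3*(I*√2))*(121937179/21691) = (3*I*√2)*(121937179/21691) = 365811537*I*√2/21691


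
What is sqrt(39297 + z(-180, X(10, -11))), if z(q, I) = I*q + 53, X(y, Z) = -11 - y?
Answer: sqrt(43130) ≈ 207.68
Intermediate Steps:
z(q, I) = 53 + I*q
sqrt(39297 + z(-180, X(10, -11))) = sqrt(39297 + (53 + (-11 - 1*10)*(-180))) = sqrt(39297 + (53 + (-11 - 10)*(-180))) = sqrt(39297 + (53 - 21*(-180))) = sqrt(39297 + (53 + 3780)) = sqrt(39297 + 3833) = sqrt(43130)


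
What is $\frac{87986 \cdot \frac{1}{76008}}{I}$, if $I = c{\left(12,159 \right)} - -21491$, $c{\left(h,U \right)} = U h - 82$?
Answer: $\frac{43993}{886139268} \approx 4.9646 \cdot 10^{-5}$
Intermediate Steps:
$c{\left(h,U \right)} = -82 + U h$
$I = 23317$ ($I = \left(-82 + 159 \cdot 12\right) - -21491 = \left(-82 + 1908\right) + 21491 = 1826 + 21491 = 23317$)
$\frac{87986 \cdot \frac{1}{76008}}{I} = \frac{87986 \cdot \frac{1}{76008}}{23317} = 87986 \cdot \frac{1}{76008} \cdot \frac{1}{23317} = \frac{43993}{38004} \cdot \frac{1}{23317} = \frac{43993}{886139268}$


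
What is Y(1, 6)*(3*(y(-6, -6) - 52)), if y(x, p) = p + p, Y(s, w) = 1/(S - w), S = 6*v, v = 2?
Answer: -32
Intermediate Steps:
S = 12 (S = 6*2 = 12)
Y(s, w) = 1/(12 - w)
y(x, p) = 2*p
Y(1, 6)*(3*(y(-6, -6) - 52)) = (-1/(-12 + 6))*(3*(2*(-6) - 52)) = (-1/(-6))*(3*(-12 - 52)) = (-1*(-1/6))*(3*(-64)) = (1/6)*(-192) = -32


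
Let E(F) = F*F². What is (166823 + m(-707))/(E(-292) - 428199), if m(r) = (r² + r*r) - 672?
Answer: -1165849/25325287 ≈ -0.046035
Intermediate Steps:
E(F) = F³
m(r) = -672 + 2*r² (m(r) = (r² + r²) - 672 = 2*r² - 672 = -672 + 2*r²)
(166823 + m(-707))/(E(-292) - 428199) = (166823 + (-672 + 2*(-707)²))/((-292)³ - 428199) = (166823 + (-672 + 2*499849))/(-24897088 - 428199) = (166823 + (-672 + 999698))/(-25325287) = (166823 + 999026)*(-1/25325287) = 1165849*(-1/25325287) = -1165849/25325287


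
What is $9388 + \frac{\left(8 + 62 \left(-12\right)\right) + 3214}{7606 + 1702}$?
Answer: $\frac{43692991}{4654} \approx 9388.3$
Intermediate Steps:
$9388 + \frac{\left(8 + 62 \left(-12\right)\right) + 3214}{7606 + 1702} = 9388 + \frac{\left(8 - 744\right) + 3214}{9308} = 9388 + \left(-736 + 3214\right) \frac{1}{9308} = 9388 + 2478 \cdot \frac{1}{9308} = 9388 + \frac{1239}{4654} = \frac{43692991}{4654}$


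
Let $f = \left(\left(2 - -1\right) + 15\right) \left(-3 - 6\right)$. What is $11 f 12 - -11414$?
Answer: $-9970$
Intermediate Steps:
$f = -162$ ($f = \left(\left(2 + 1\right) + 15\right) \left(-9\right) = \left(3 + 15\right) \left(-9\right) = 18 \left(-9\right) = -162$)
$11 f 12 - -11414 = 11 \left(-162\right) 12 - -11414 = \left(-1782\right) 12 + 11414 = -21384 + 11414 = -9970$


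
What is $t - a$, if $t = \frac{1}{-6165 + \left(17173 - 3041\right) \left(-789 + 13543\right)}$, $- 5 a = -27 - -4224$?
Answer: $\frac{756439424516}{901166815} \approx 839.4$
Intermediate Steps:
$a = - \frac{4197}{5}$ ($a = - \frac{-27 - -4224}{5} = - \frac{-27 + 4224}{5} = \left(- \frac{1}{5}\right) 4197 = - \frac{4197}{5} \approx -839.4$)
$t = \frac{1}{180233363}$ ($t = \frac{1}{-6165 + \left(17173 - 3041\right) 12754} = \frac{1}{-6165 + 14132 \cdot 12754} = \frac{1}{-6165 + 180239528} = \frac{1}{180233363} \approx 5.5484 \cdot 10^{-9}$)
$t - a = \frac{1}{180233363} - - \frac{4197}{5} = \frac{1}{180233363} + \frac{4197}{5} = \frac{756439424516}{901166815}$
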